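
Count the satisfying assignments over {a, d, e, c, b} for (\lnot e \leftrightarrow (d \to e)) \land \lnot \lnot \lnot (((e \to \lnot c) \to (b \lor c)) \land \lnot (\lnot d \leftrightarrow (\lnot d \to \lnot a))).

5

Initial set: {((\lnot e \leftrightarrow (d \to e)) \land \lnot \lnot \lnot (((e \to \lnot c) \to (b \lor c)) \land \lnot (\lnot d \leftrightarrow (\lnot d \to \lnot a))))}.
((\lnot e \leftrightarrow (d \to e)) \land \lnot \lnot \lnot (((e \to \lnot c) \to (b \lor c)) \land \lnot (\lnot d \leftrightarrow (\lnot d \to \lnot a)))): α-rule — add (\lnot e \leftrightarrow (d \to e)), \lnot \lnot \lnot (((e \to \lnot c) \to (b \lor c)) \land \lnot (\lnot d \leftrightarrow (\lnot d \to \lnot a))).
\lnot \lnot \lnot (((e \to \lnot c) \to (b \lor c)) \land \lnot (\lnot d \leftrightarrow (\lnot d \to \lnot a))): drop double negation, giving \lnot (((e \to \lnot c) \to (b \lor c)) \land \lnot (\lnot d \leftrightarrow (\lnot d \to \lnot a))).
(\lnot e \leftrightarrow (d \to e)): β-rule — branch into \lnot e, (d \to e)  //  \lnot \lnot e, \lnot (d \to e).
  branch 1 (add \lnot e, (d \to e)):
    \lnot (((e \to \lnot c) \to (b \lor c)) \land \lnot (\lnot d \leftrightarrow (\lnot d \to \lnot a))): β-rule — branch into \lnot ((e \to \lnot c) \to (b \lor c))  //  \lnot \lnot (\lnot d \leftrightarrow (\lnot d \to \lnot a)).
      branch 1.1 (add \lnot ((e \to \lnot c) \to (b \lor c))):
        \lnot ((e \to \lnot c) \to (b \lor c)): α-rule — add (e \to \lnot c), \lnot (b \lor c).
        \lnot (b \lor c): α-rule — add \lnot b, \lnot c.
        (d \to e): β-rule — branch into \lnot d  //  e.
          branch 1.1.1 (add \lnot d):
            (e \to \lnot c): β-rule — branch into \lnot e  //  \lnot c.
              branch 1.1.1.1 (add \lnot e):
                ○ open, literals {b=0, c=0, d=0, e=0}.
              branch 1.1.1.2 (add \lnot c):
                ○ open, literals {b=0, c=0, d=0, e=0}.
          branch 1.1.2 (add e):
            × closes — contains both e and \lnot e.
      branch 1.2 (add \lnot \lnot (\lnot d \leftrightarrow (\lnot d \to \lnot a))):
        (d \to e): β-rule — branch into \lnot d  //  e.
          branch 1.2.1 (add \lnot d):
            \lnot \lnot (\lnot d \leftrightarrow (\lnot d \to \lnot a)): β-rule — branch into \lnot d, (\lnot d \to \lnot a)  //  \lnot \lnot d, \lnot (\lnot d \to \lnot a).
              branch 1.2.1.1 (add \lnot d, (\lnot d \to \lnot a)):
                (\lnot d \to \lnot a): β-rule — branch into \lnot \lnot d  //  \lnot a.
                  branch 1.2.1.1.1 (add \lnot \lnot d):
                    × closes — contains both d and \lnot d.
                  branch 1.2.1.1.2 (add \lnot a):
                    ○ open, literals {a=0, d=0, e=0}.
              branch 1.2.1.2 (add \lnot \lnot d, \lnot (\lnot d \to \lnot a)):
                × closes — contains both d and \lnot d.
          branch 1.2.2 (add e):
            × closes — contains both e and \lnot e.
  branch 2 (add \lnot \lnot e, \lnot (d \to e)):
    \lnot (d \to e): α-rule — add d, \lnot e.
    × closes — contains both e and \lnot e.
5 branches closed, 3 open.
Each open branch fixes some atoms; the unmentioned ones are free. Counting distinct full assignments: branch {b=0, c=0, d=0, e=0} (a) contributes 2 new; branch {b=0, c=0, d=0, e=0} (a) contributes 0 new; branch {a=0, d=0, e=0} (c, b) contributes 3 new. Total: 5.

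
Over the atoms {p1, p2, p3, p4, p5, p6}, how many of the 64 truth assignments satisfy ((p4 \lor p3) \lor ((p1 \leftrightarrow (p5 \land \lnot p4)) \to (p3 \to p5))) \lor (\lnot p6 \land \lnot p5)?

Initial set: {(((p4 \lor p3) \lor ((p1 \leftrightarrow (p5 \land \lnot p4)) \to (p3 \to p5))) \lor (\lnot p6 \land \lnot p5))}.
(((p4 \lor p3) \lor ((p1 \leftrightarrow (p5 \land \lnot p4)) \to (p3 \to p5))) \lor (\lnot p6 \land \lnot p5)): β-rule — branch into ((p4 \lor p3) \lor ((p1 \leftrightarrow (p5 \land \lnot p4)) \to (p3 \to p5)))  //  (\lnot p6 \land \lnot p5).
  branch 1 (add ((p4 \lor p3) \lor ((p1 \leftrightarrow (p5 \land \lnot p4)) \to (p3 \to p5)))):
    ((p4 \lor p3) \lor ((p1 \leftrightarrow (p5 \land \lnot p4)) \to (p3 \to p5))): β-rule — branch into (p4 \lor p3)  //  ((p1 \leftrightarrow (p5 \land \lnot p4)) \to (p3 \to p5)).
      branch 1.1 (add (p4 \lor p3)):
        (p4 \lor p3): β-rule — branch into p4  //  p3.
          branch 1.1.1 (add p4):
            ○ open, literals {p4=1}.
          branch 1.1.2 (add p3):
            ○ open, literals {p3=1}.
      branch 1.2 (add ((p1 \leftrightarrow (p5 \land \lnot p4)) \to (p3 \to p5))):
        ((p1 \leftrightarrow (p5 \land \lnot p4)) \to (p3 \to p5)): β-rule — branch into \lnot (p1 \leftrightarrow (p5 \land \lnot p4))  //  (p3 \to p5).
          branch 1.2.1 (add \lnot (p1 \leftrightarrow (p5 \land \lnot p4))):
            \lnot (p1 \leftrightarrow (p5 \land \lnot p4)): β-rule — branch into p1, \lnot (p5 \land \lnot p4)  //  \lnot p1, (p5 \land \lnot p4).
              branch 1.2.1.1 (add p1, \lnot (p5 \land \lnot p4)):
                \lnot (p5 \land \lnot p4): β-rule — branch into \lnot p5  //  \lnot \lnot p4.
                  branch 1.2.1.1.1 (add \lnot p5):
                    ○ open, literals {p1=1, p5=0}.
                  branch 1.2.1.1.2 (add \lnot \lnot p4):
                    ○ open, literals {p1=1, p4=1}.
              branch 1.2.1.2 (add \lnot p1, (p5 \land \lnot p4)):
                (p5 \land \lnot p4): α-rule — add p5, \lnot p4.
                ○ open, literals {p1=0, p4=0, p5=1}.
          branch 1.2.2 (add (p3 \to p5)):
            (p3 \to p5): β-rule — branch into \lnot p3  //  p5.
              branch 1.2.2.1 (add \lnot p3):
                ○ open, literals {p3=0}.
              branch 1.2.2.2 (add p5):
                ○ open, literals {p5=1}.
  branch 2 (add (\lnot p6 \land \lnot p5)):
    (\lnot p6 \land \lnot p5): α-rule — add \lnot p6, \lnot p5.
    ○ open, literals {p5=0, p6=0}.
0 branches closed, 8 open.
Each open branch fixes some atoms; the unmentioned ones are free. Counting distinct full assignments: branch {p4=1} (p1, p2, p3, p5, p6) contributes 32 new; branch {p3=1} (p1, p2, p4, p5, p6) contributes 16 new; branch {p1=1, p5=0} (p2, p3, p4, p6) contributes 4 new; branch {p1=1, p4=1} (p2, p3, p5, p6) contributes 0 new; branch {p1=0, p4=0, p5=1} (p2, p3, p6) contributes 4 new; branch {p3=0} (p1, p2, p4, p5, p6) contributes 8 new; branch {p5=1} (p1, p2, p3, p4, p6) contributes 0 new; branch {p5=0, p6=0} (p1, p2, p3, p4) contributes 0 new. Total: 64.

64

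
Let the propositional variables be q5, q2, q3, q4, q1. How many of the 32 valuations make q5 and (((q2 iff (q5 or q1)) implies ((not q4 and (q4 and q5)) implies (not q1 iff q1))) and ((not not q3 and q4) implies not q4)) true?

Initial set: {(q5 and (((q2 iff (q5 or q1)) implies ((not q4 and (q4 and q5)) implies (not q1 iff q1))) and ((not not q3 and q4) implies not q4)))}.
(q5 and (((q2 iff (q5 or q1)) implies ((not q4 and (q4 and q5)) implies (not q1 iff q1))) and ((not not q3 and q4) implies not q4))): α-rule — add q5, (((q2 iff (q5 or q1)) implies ((not q4 and (q4 and q5)) implies (not q1 iff q1))) and ((not not q3 and q4) implies not q4)).
(((q2 iff (q5 or q1)) implies ((not q4 and (q4 and q5)) implies (not q1 iff q1))) and ((not not q3 and q4) implies not q4)): α-rule — add ((q2 iff (q5 or q1)) implies ((not q4 and (q4 and q5)) implies (not q1 iff q1))), ((not not q3 and q4) implies not q4).
((q2 iff (q5 or q1)) implies ((not q4 and (q4 and q5)) implies (not q1 iff q1))): β-rule — branch into not (q2 iff (q5 or q1))  //  ((not q4 and (q4 and q5)) implies (not q1 iff q1)).
  branch 1 (add not (q2 iff (q5 or q1))):
    ((not not q3 and q4) implies not q4): β-rule — branch into not (not not q3 and q4)  //  not q4.
      branch 1.1 (add not (not not q3 and q4)):
        not (q2 iff (q5 or q1)): β-rule — branch into q2, not (q5 or q1)  //  not q2, (q5 or q1).
          branch 1.1.1 (add q2, not (q5 or q1)):
            not (q5 or q1): α-rule — add not q5, not q1.
            × closes — contains both q5 and not q5.
          branch 1.1.2 (add not q2, (q5 or q1)):
            not (not not q3 and q4): β-rule — branch into not not not q3  //  not q4.
              branch 1.1.2.1 (add not not not q3):
                not not not q3: drop double negation, giving not q3.
                (q5 or q1): β-rule — branch into q5  //  q1.
                  branch 1.1.2.1.1 (add q5):
                    ○ open, literals {q2=0, q3=0, q5=1}.
                  branch 1.1.2.1.2 (add q1):
                    ○ open, literals {q1=1, q2=0, q3=0, q5=1}.
              branch 1.1.2.2 (add not q4):
                (q5 or q1): β-rule — branch into q5  //  q1.
                  branch 1.1.2.2.1 (add q5):
                    ○ open, literals {q2=0, q4=0, q5=1}.
                  branch 1.1.2.2.2 (add q1):
                    ○ open, literals {q1=1, q2=0, q4=0, q5=1}.
      branch 1.2 (add not q4):
        not (q2 iff (q5 or q1)): β-rule — branch into q2, not (q5 or q1)  //  not q2, (q5 or q1).
          branch 1.2.1 (add q2, not (q5 or q1)):
            not (q5 or q1): α-rule — add not q5, not q1.
            × closes — contains both q5 and not q5.
          branch 1.2.2 (add not q2, (q5 or q1)):
            (q5 or q1): β-rule — branch into q5  //  q1.
              branch 1.2.2.1 (add q5):
                ○ open, literals {q2=0, q4=0, q5=1}.
              branch 1.2.2.2 (add q1):
                ○ open, literals {q1=1, q2=0, q4=0, q5=1}.
  branch 2 (add ((not q4 and (q4 and q5)) implies (not q1 iff q1))):
    ((not not q3 and q4) implies not q4): β-rule — branch into not (not not q3 and q4)  //  not q4.
      branch 2.1 (add not (not not q3 and q4)):
        ((not q4 and (q4 and q5)) implies (not q1 iff q1)): β-rule — branch into not (not q4 and (q4 and q5))  //  (not q1 iff q1).
          branch 2.1.1 (add not (not q4 and (q4 and q5))):
            not (not not q3 and q4): β-rule — branch into not not not q3  //  not q4.
              branch 2.1.1.1 (add not not not q3):
                not not not q3: drop double negation, giving not q3.
                not (not q4 and (q4 and q5)): β-rule — branch into not not q4  //  not (q4 and q5).
                  branch 2.1.1.1.1 (add not not q4):
                    ○ open, literals {q3=0, q4=1, q5=1}.
                  branch 2.1.1.1.2 (add not (q4 and q5)):
                    not (q4 and q5): β-rule — branch into not q4  //  not q5.
                      branch 2.1.1.1.2.1 (add not q4):
                        ○ open, literals {q3=0, q4=0, q5=1}.
                      branch 2.1.1.1.2.2 (add not q5):
                        × closes — contains both q5 and not q5.
              branch 2.1.1.2 (add not q4):
                not (not q4 and (q4 and q5)): β-rule — branch into not not q4  //  not (q4 and q5).
                  branch 2.1.1.2.1 (add not not q4):
                    × closes — contains both q4 and not q4.
                  branch 2.1.1.2.2 (add not (q4 and q5)):
                    not (q4 and q5): β-rule — branch into not q4  //  not q5.
                      branch 2.1.1.2.2.1 (add not q4):
                        ○ open, literals {q4=0, q5=1}.
                      branch 2.1.1.2.2.2 (add not q5):
                        × closes — contains both q5 and not q5.
          branch 2.1.2 (add (not q1 iff q1)):
            not (not not q3 and q4): β-rule — branch into not not not q3  //  not q4.
              branch 2.1.2.1 (add not not not q3):
                not not not q3: drop double negation, giving not q3.
                (not q1 iff q1): β-rule — branch into not q1, q1  //  not not q1, not q1.
                  branch 2.1.2.1.1 (add not q1, q1):
                    × closes — contains both q1 and not q1.
                  branch 2.1.2.1.2 (add not not q1, not q1):
                    × closes — contains both q1 and not q1.
              branch 2.1.2.2 (add not q4):
                (not q1 iff q1): β-rule — branch into not q1, q1  //  not not q1, not q1.
                  branch 2.1.2.2.1 (add not q1, q1):
                    × closes — contains both q1 and not q1.
                  branch 2.1.2.2.2 (add not not q1, not q1):
                    × closes — contains both q1 and not q1.
      branch 2.2 (add not q4):
        ((not q4 and (q4 and q5)) implies (not q1 iff q1)): β-rule — branch into not (not q4 and (q4 and q5))  //  (not q1 iff q1).
          branch 2.2.1 (add not (not q4 and (q4 and q5))):
            not (not q4 and (q4 and q5)): β-rule — branch into not not q4  //  not (q4 and q5).
              branch 2.2.1.1 (add not not q4):
                × closes — contains both q4 and not q4.
              branch 2.2.1.2 (add not (q4 and q5)):
                not (q4 and q5): β-rule — branch into not q4  //  not q5.
                  branch 2.2.1.2.1 (add not q4):
                    ○ open, literals {q4=0, q5=1}.
                  branch 2.2.1.2.2 (add not q5):
                    × closes — contains both q5 and not q5.
          branch 2.2.2 (add (not q1 iff q1)):
            (not q1 iff q1): β-rule — branch into not q1, q1  //  not not q1, not q1.
              branch 2.2.2.1 (add not q1, q1):
                × closes — contains both q1 and not q1.
              branch 2.2.2.2 (add not not q1, not q1):
                × closes — contains both q1 and not q1.
13 branches closed, 10 open.
Each open branch fixes some atoms; the unmentioned ones are free. Counting distinct full assignments: branch {q2=0, q3=0, q5=1} (q4, q1) contributes 4 new; branch {q1=1, q2=0, q3=0, q5=1} (q4) contributes 0 new; branch {q2=0, q4=0, q5=1} (q3, q1) contributes 2 new; branch {q1=1, q2=0, q4=0, q5=1} (q3) contributes 0 new; branch {q2=0, q4=0, q5=1} (q3, q1) contributes 0 new; branch {q1=1, q2=0, q4=0, q5=1} (q3) contributes 0 new; branch {q3=0, q4=1, q5=1} (q2, q1) contributes 2 new; branch {q3=0, q4=0, q5=1} (q2, q1) contributes 2 new; branch {q4=0, q5=1} (q2, q3, q1) contributes 2 new; branch {q4=0, q5=1} (q2, q3, q1) contributes 0 new. Total: 12.

12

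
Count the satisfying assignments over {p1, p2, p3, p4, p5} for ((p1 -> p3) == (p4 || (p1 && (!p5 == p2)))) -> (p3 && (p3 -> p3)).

26

Initial set: {(((p1 -> p3) == (p4 || (p1 && (!p5 == p2)))) -> (p3 && (p3 -> p3)))}.
(((p1 -> p3) == (p4 || (p1 && (!p5 == p2)))) -> (p3 && (p3 -> p3))): β-rule — branch into !((p1 -> p3) == (p4 || (p1 && (!p5 == p2))))  //  (p3 && (p3 -> p3)).
  branch 1 (add !((p1 -> p3) == (p4 || (p1 && (!p5 == p2))))):
    !((p1 -> p3) == (p4 || (p1 && (!p5 == p2)))): β-rule — branch into (p1 -> p3), !(p4 || (p1 && (!p5 == p2)))  //  !(p1 -> p3), (p4 || (p1 && (!p5 == p2))).
      branch 1.1 (add (p1 -> p3), !(p4 || (p1 && (!p5 == p2)))):
        !(p4 || (p1 && (!p5 == p2))): α-rule — add !p4, !(p1 && (!p5 == p2)).
        (p1 -> p3): β-rule — branch into !p1  //  p3.
          branch 1.1.1 (add !p1):
            !(p1 && (!p5 == p2)): β-rule — branch into !p1  //  !(!p5 == p2).
              branch 1.1.1.1 (add !p1):
                ○ open, literals {p1=F, p4=F}.
              branch 1.1.1.2 (add !(!p5 == p2)):
                !(!p5 == p2): β-rule — branch into !p5, !p2  //  !!p5, p2.
                  branch 1.1.1.2.1 (add !p5, !p2):
                    ○ open, literals {p1=F, p2=F, p4=F, p5=F}.
                  branch 1.1.1.2.2 (add !!p5, p2):
                    ○ open, literals {p1=F, p2=T, p4=F, p5=T}.
          branch 1.1.2 (add p3):
            !(p1 && (!p5 == p2)): β-rule — branch into !p1  //  !(!p5 == p2).
              branch 1.1.2.1 (add !p1):
                ○ open, literals {p1=F, p3=T, p4=F}.
              branch 1.1.2.2 (add !(!p5 == p2)):
                !(!p5 == p2): β-rule — branch into !p5, !p2  //  !!p5, p2.
                  branch 1.1.2.2.1 (add !p5, !p2):
                    ○ open, literals {p2=F, p3=T, p4=F, p5=F}.
                  branch 1.1.2.2.2 (add !!p5, p2):
                    ○ open, literals {p2=T, p3=T, p4=F, p5=T}.
      branch 1.2 (add !(p1 -> p3), (p4 || (p1 && (!p5 == p2)))):
        !(p1 -> p3): α-rule — add p1, !p3.
        (p4 || (p1 && (!p5 == p2))): β-rule — branch into p4  //  (p1 && (!p5 == p2)).
          branch 1.2.1 (add p4):
            ○ open, literals {p1=T, p3=F, p4=T}.
          branch 1.2.2 (add (p1 && (!p5 == p2))):
            (p1 && (!p5 == p2)): α-rule — add p1, (!p5 == p2).
            (!p5 == p2): β-rule — branch into !p5, p2  //  !!p5, !p2.
              branch 1.2.2.1 (add !p5, p2):
                ○ open, literals {p1=T, p2=T, p3=F, p5=F}.
              branch 1.2.2.2 (add !!p5, !p2):
                ○ open, literals {p1=T, p2=F, p3=F, p5=T}.
  branch 2 (add (p3 && (p3 -> p3))):
    (p3 && (p3 -> p3)): α-rule — add p3, (p3 -> p3).
    (p3 -> p3): β-rule — branch into !p3  //  p3.
      branch 2.1 (add !p3):
        × closes — contains both p3 and !p3.
      branch 2.2 (add p3):
        ○ open, literals {p3=T}.
1 branch closed, 10 open.
Each open branch fixes some atoms; the unmentioned ones are free. Counting distinct full assignments: branch {p1=F, p4=F} (p2, p3, p5) contributes 8 new; branch {p1=F, p2=F, p4=F, p5=F} (p3) contributes 0 new; branch {p1=F, p2=T, p4=F, p5=T} (p3) contributes 0 new; branch {p1=F, p3=T, p4=F} (p2, p5) contributes 0 new; branch {p2=F, p3=T, p4=F, p5=F} (p1) contributes 1 new; branch {p2=T, p3=T, p4=F, p5=T} (p1) contributes 1 new; branch {p1=T, p3=F, p4=T} (p2, p5) contributes 4 new; branch {p1=T, p2=T, p3=F, p5=F} (p4) contributes 1 new; branch {p1=T, p2=F, p3=F, p5=T} (p4) contributes 1 new; branch {p3=T} (p1, p2, p4, p5) contributes 10 new. Total: 26.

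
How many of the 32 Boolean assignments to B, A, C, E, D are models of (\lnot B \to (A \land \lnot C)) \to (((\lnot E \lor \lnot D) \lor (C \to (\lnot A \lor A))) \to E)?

22

Initial set: {((\lnot B \to (A \land \lnot C)) \to (((\lnot E \lor \lnot D) \lor (C \to (\lnot A \lor A))) \to E))}.
((\lnot B \to (A \land \lnot C)) \to (((\lnot E \lor \lnot D) \lor (C \to (\lnot A \lor A))) \to E)): β-rule — branch into \lnot (\lnot B \to (A \land \lnot C))  //  (((\lnot E \lor \lnot D) \lor (C \to (\lnot A \lor A))) \to E).
  branch 1 (add \lnot (\lnot B \to (A \land \lnot C))):
    \lnot (\lnot B \to (A \land \lnot C)): α-rule — add \lnot B, \lnot (A \land \lnot C).
    \lnot (A \land \lnot C): β-rule — branch into \lnot A  //  \lnot \lnot C.
      branch 1.1 (add \lnot A):
        ○ open, literals {A=false, B=false}.
      branch 1.2 (add \lnot \lnot C):
        ○ open, literals {B=false, C=true}.
  branch 2 (add (((\lnot E \lor \lnot D) \lor (C \to (\lnot A \lor A))) \to E)):
    (((\lnot E \lor \lnot D) \lor (C \to (\lnot A \lor A))) \to E): β-rule — branch into \lnot ((\lnot E \lor \lnot D) \lor (C \to (\lnot A \lor A)))  //  E.
      branch 2.1 (add \lnot ((\lnot E \lor \lnot D) \lor (C \to (\lnot A \lor A)))):
        \lnot ((\lnot E \lor \lnot D) \lor (C \to (\lnot A \lor A))): α-rule — add \lnot (\lnot E \lor \lnot D), \lnot (C \to (\lnot A \lor A)).
        \lnot (\lnot E \lor \lnot D): α-rule — add \lnot \lnot E, \lnot \lnot D.
        \lnot (C \to (\lnot A \lor A)): α-rule — add C, \lnot (\lnot A \lor A).
        \lnot (\lnot A \lor A): α-rule — add \lnot \lnot A, \lnot A.
        × closes — contains both A and \lnot A.
      branch 2.2 (add E):
        ○ open, literals {E=true}.
1 branch closed, 3 open.
Each open branch fixes some atoms; the unmentioned ones are free. Counting distinct full assignments: branch {A=false, B=false} (C, E, D) contributes 8 new; branch {B=false, C=true} (A, E, D) contributes 4 new; branch {E=true} (B, A, C, D) contributes 10 new. Total: 22.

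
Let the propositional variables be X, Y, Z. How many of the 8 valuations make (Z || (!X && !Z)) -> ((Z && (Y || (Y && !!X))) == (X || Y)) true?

6

Initial set: {((Z || (!X && !Z)) -> ((Z && (Y || (Y && !!X))) == (X || Y)))}.
((Z || (!X && !Z)) -> ((Z && (Y || (Y && !!X))) == (X || Y))): β-rule — branch into !(Z || (!X && !Z))  //  ((Z && (Y || (Y && !!X))) == (X || Y)).
  branch 1 (add !(Z || (!X && !Z))):
    !(Z || (!X && !Z)): α-rule — add !Z, !(!X && !Z).
    !(!X && !Z): β-rule — branch into !!X  //  !!Z.
      branch 1.1 (add !!X):
        ○ open, literals {X=1, Z=0}.
      branch 1.2 (add !!Z):
        × closes — contains both Z and !Z.
  branch 2 (add ((Z && (Y || (Y && !!X))) == (X || Y))):
    ((Z && (Y || (Y && !!X))) == (X || Y)): β-rule — branch into (Z && (Y || (Y && !!X))), (X || Y)  //  !(Z && (Y || (Y && !!X))), !(X || Y).
      branch 2.1 (add (Z && (Y || (Y && !!X))), (X || Y)):
        (Z && (Y || (Y && !!X))): α-rule — add Z, (Y || (Y && !!X)).
        (X || Y): β-rule — branch into X  //  Y.
          branch 2.1.1 (add X):
            (Y || (Y && !!X)): β-rule — branch into Y  //  (Y && !!X).
              branch 2.1.1.1 (add Y):
                ○ open, literals {X=1, Y=1, Z=1}.
              branch 2.1.1.2 (add (Y && !!X)):
                (Y && !!X): α-rule — add Y, !!X.
                !!X: drop double negation, giving X.
                ○ open, literals {X=1, Y=1, Z=1}.
          branch 2.1.2 (add Y):
            (Y || (Y && !!X)): β-rule — branch into Y  //  (Y && !!X).
              branch 2.1.2.1 (add Y):
                ○ open, literals {Y=1, Z=1}.
              branch 2.1.2.2 (add (Y && !!X)):
                (Y && !!X): α-rule — add Y, !!X.
                !!X: drop double negation, giving X.
                ○ open, literals {X=1, Y=1, Z=1}.
      branch 2.2 (add !(Z && (Y || (Y && !!X))), !(X || Y)):
        !(X || Y): α-rule — add !X, !Y.
        !(Z && (Y || (Y && !!X))): β-rule — branch into !Z  //  !(Y || (Y && !!X)).
          branch 2.2.1 (add !Z):
            ○ open, literals {X=0, Y=0, Z=0}.
          branch 2.2.2 (add !(Y || (Y && !!X))):
            !(Y || (Y && !!X)): α-rule — add !Y, !(Y && !!X).
            !(Y && !!X): β-rule — branch into !Y  //  !!!X.
              branch 2.2.2.1 (add !Y):
                ○ open, literals {X=0, Y=0}.
              branch 2.2.2.2 (add !!!X):
                !!!X: drop double negation, giving !X.
                ○ open, literals {X=0, Y=0}.
1 branch closed, 8 open.
Each open branch fixes some atoms; the unmentioned ones are free. Counting distinct full assignments: branch {X=1, Z=0} (Y) contributes 2 new; branch {X=1, Y=1, Z=1} (none free) contributes 1 new; branch {X=1, Y=1, Z=1} (none free) contributes 0 new; branch {Y=1, Z=1} (X) contributes 1 new; branch {X=1, Y=1, Z=1} (none free) contributes 0 new; branch {X=0, Y=0, Z=0} (none free) contributes 1 new; branch {X=0, Y=0} (Z) contributes 1 new; branch {X=0, Y=0} (Z) contributes 0 new. Total: 6.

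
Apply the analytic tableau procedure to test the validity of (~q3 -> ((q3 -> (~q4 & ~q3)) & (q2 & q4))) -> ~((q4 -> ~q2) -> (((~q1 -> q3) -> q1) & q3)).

Not valid

Assume the negation and expand:
Initial set: {~((~q3 -> ((q3 -> (~q4 & ~q3)) & (q2 & q4))) -> ~((q4 -> ~q2) -> (((~q1 -> q3) -> q1) & q3)))}.
~((~q3 -> ((q3 -> (~q4 & ~q3)) & (q2 & q4))) -> ~((q4 -> ~q2) -> (((~q1 -> q3) -> q1) & q3))): α-rule — add (~q3 -> ((q3 -> (~q4 & ~q3)) & (q2 & q4))), ~~((q4 -> ~q2) -> (((~q1 -> q3) -> q1) & q3)).
(~q3 -> ((q3 -> (~q4 & ~q3)) & (q2 & q4))): β-rule — branch into ~~q3  //  ((q3 -> (~q4 & ~q3)) & (q2 & q4)).
  branch 1 (add ~~q3):
    ~~((q4 -> ~q2) -> (((~q1 -> q3) -> q1) & q3)): β-rule — branch into ~(q4 -> ~q2)  //  (((~q1 -> q3) -> q1) & q3).
      branch 1.1 (add ~(q4 -> ~q2)):
        ~(q4 -> ~q2): α-rule — add q4, ~~q2.
        ○ open, literals {q2=T, q3=T, q4=T}.
      branch 1.2 (add (((~q1 -> q3) -> q1) & q3)):
        (((~q1 -> q3) -> q1) & q3): α-rule — add ((~q1 -> q3) -> q1), q3.
        ((~q1 -> q3) -> q1): β-rule — branch into ~(~q1 -> q3)  //  q1.
          branch 1.2.1 (add ~(~q1 -> q3)):
            ~(~q1 -> q3): α-rule — add ~q1, ~q3.
            × closes — contains both q3 and ~q3.
          branch 1.2.2 (add q1):
            ○ open, literals {q1=T, q3=T}.
  branch 2 (add ((q3 -> (~q4 & ~q3)) & (q2 & q4))):
    ((q3 -> (~q4 & ~q3)) & (q2 & q4)): α-rule — add (q3 -> (~q4 & ~q3)), (q2 & q4).
    (q2 & q4): α-rule — add q2, q4.
    ~~((q4 -> ~q2) -> (((~q1 -> q3) -> q1) & q3)): β-rule — branch into ~(q4 -> ~q2)  //  (((~q1 -> q3) -> q1) & q3).
      branch 2.1 (add ~(q4 -> ~q2)):
        ~(q4 -> ~q2): α-rule — add q4, ~~q2.
        (q3 -> (~q4 & ~q3)): β-rule — branch into ~q3  //  (~q4 & ~q3).
          branch 2.1.1 (add ~q3):
            ○ open, literals {q2=T, q3=F, q4=T}.
          branch 2.1.2 (add (~q4 & ~q3)):
            (~q4 & ~q3): α-rule — add ~q4, ~q3.
            × closes — contains both q4 and ~q4.
      branch 2.2 (add (((~q1 -> q3) -> q1) & q3)):
        (((~q1 -> q3) -> q1) & q3): α-rule — add ((~q1 -> q3) -> q1), q3.
        (q3 -> (~q4 & ~q3)): β-rule — branch into ~q3  //  (~q4 & ~q3).
          branch 2.2.1 (add ~q3):
            × closes — contains both q3 and ~q3.
          branch 2.2.2 (add (~q4 & ~q3)):
            (~q4 & ~q3): α-rule — add ~q4, ~q3.
            × closes — contains both q4 and ~q4.
4 branches closed, 3 open.
An open branch gives a countermodel: q2=T, q3=T, q4=T (unmentioned atoms arbitrary); under it the original formula is false.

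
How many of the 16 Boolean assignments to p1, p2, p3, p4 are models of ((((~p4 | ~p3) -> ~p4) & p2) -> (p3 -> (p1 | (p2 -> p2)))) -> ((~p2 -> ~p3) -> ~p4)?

10

Initial set: {(((((~p4 | ~p3) -> ~p4) & p2) -> (p3 -> (p1 | (p2 -> p2)))) -> ((~p2 -> ~p3) -> ~p4))}.
(((((~p4 | ~p3) -> ~p4) & p2) -> (p3 -> (p1 | (p2 -> p2)))) -> ((~p2 -> ~p3) -> ~p4)): β-rule — branch into ~((((~p4 | ~p3) -> ~p4) & p2) -> (p3 -> (p1 | (p2 -> p2))))  //  ((~p2 -> ~p3) -> ~p4).
  branch 1 (add ~((((~p4 | ~p3) -> ~p4) & p2) -> (p3 -> (p1 | (p2 -> p2))))):
    ~((((~p4 | ~p3) -> ~p4) & p2) -> (p3 -> (p1 | (p2 -> p2)))): α-rule — add (((~p4 | ~p3) -> ~p4) & p2), ~(p3 -> (p1 | (p2 -> p2))).
    (((~p4 | ~p3) -> ~p4) & p2): α-rule — add ((~p4 | ~p3) -> ~p4), p2.
    ~(p3 -> (p1 | (p2 -> p2))): α-rule — add p3, ~(p1 | (p2 -> p2)).
    ~(p1 | (p2 -> p2)): α-rule — add ~p1, ~(p2 -> p2).
    ~(p2 -> p2): α-rule — add p2, ~p2.
    × closes — contains both p2 and ~p2.
  branch 2 (add ((~p2 -> ~p3) -> ~p4)):
    ((~p2 -> ~p3) -> ~p4): β-rule — branch into ~(~p2 -> ~p3)  //  ~p4.
      branch 2.1 (add ~(~p2 -> ~p3)):
        ~(~p2 -> ~p3): α-rule — add ~p2, ~~p3.
        ○ open, literals {p2=false, p3=true}.
      branch 2.2 (add ~p4):
        ○ open, literals {p4=false}.
1 branch closed, 2 open.
Each open branch fixes some atoms; the unmentioned ones are free. Counting distinct full assignments: branch {p2=false, p3=true} (p1, p4) contributes 4 new; branch {p4=false} (p1, p2, p3) contributes 6 new. Total: 10.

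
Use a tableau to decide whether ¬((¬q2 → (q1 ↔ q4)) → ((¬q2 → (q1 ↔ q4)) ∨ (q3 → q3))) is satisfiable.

Unsatisfiable

Initial set: {¬((¬q2 → (q1 ↔ q4)) → ((¬q2 → (q1 ↔ q4)) ∨ (q3 → q3)))}.
¬((¬q2 → (q1 ↔ q4)) → ((¬q2 → (q1 ↔ q4)) ∨ (q3 → q3))): α-rule — add (¬q2 → (q1 ↔ q4)), ¬((¬q2 → (q1 ↔ q4)) ∨ (q3 → q3)).
¬((¬q2 → (q1 ↔ q4)) ∨ (q3 → q3)): α-rule — add ¬(¬q2 → (q1 ↔ q4)), ¬(q3 → q3).
¬(¬q2 → (q1 ↔ q4)): α-rule — add ¬q2, ¬(q1 ↔ q4).
¬(q3 → q3): α-rule — add q3, ¬q3.
× closes — contains both q3 and ¬q3.
All 1 branch closes.
Every branch closed; the formula is unsatisfiable.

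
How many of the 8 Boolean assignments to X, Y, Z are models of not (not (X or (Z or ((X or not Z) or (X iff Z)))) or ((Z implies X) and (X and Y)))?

Initial set: {T not (not (X or (Z or ((X or not Z) or (X iff Z)))) or ((Z implies X) and (X and Y)))}.
T not (not (X or (Z or ((X or not Z) or (X iff Z)))) or ((Z implies X) and (X and Y))): α-rule — add F not (X or (Z or ((X or not Z) or (X iff Z)))), F ((Z implies X) and (X and Y)).
F not (X or (Z or ((X or not Z) or (X iff Z)))): β-rule — branch into T X  //  T (Z or ((X or not Z) or (X iff Z))).
  branch 1 (add T X):
    F ((Z implies X) and (X and Y)): β-rule — branch into F (Z implies X)  //  F (X and Y).
      branch 1.1 (add F (Z implies X)):
        F (Z implies X): α-rule — add T Z, F X.
        × closes — contains both X and not X.
      branch 1.2 (add F (X and Y)):
        F (X and Y): β-rule — branch into F X  //  F Y.
          branch 1.2.1 (add F X):
            × closes — contains both X and not X.
          branch 1.2.2 (add F Y):
            ○ open, literals {X=T, Y=F}.
  branch 2 (add T (Z or ((X or not Z) or (X iff Z)))):
    F ((Z implies X) and (X and Y)): β-rule — branch into F (Z implies X)  //  F (X and Y).
      branch 2.1 (add F (Z implies X)):
        F (Z implies X): α-rule — add T Z, F X.
        T (Z or ((X or not Z) or (X iff Z))): β-rule — branch into T Z  //  T ((X or not Z) or (X iff Z)).
          branch 2.1.1 (add T Z):
            ○ open, literals {X=F, Z=T}.
          branch 2.1.2 (add T ((X or not Z) or (X iff Z))):
            T ((X or not Z) or (X iff Z)): β-rule — branch into T (X or not Z)  //  T (X iff Z).
              branch 2.1.2.1 (add T (X or not Z)):
                T (X or not Z): β-rule — branch into T X  //  T not Z.
                  branch 2.1.2.1.1 (add T X):
                    × closes — contains both X and not X.
                  branch 2.1.2.1.2 (add T not Z):
                    × closes — contains both Z and not Z.
              branch 2.1.2.2 (add T (X iff Z)):
                T (X iff Z): β-rule — branch into T X, T Z  //  F X, F Z.
                  branch 2.1.2.2.1 (add T X, T Z):
                    × closes — contains both X and not X.
                  branch 2.1.2.2.2 (add F X, F Z):
                    × closes — contains both Z and not Z.
      branch 2.2 (add F (X and Y)):
        T (Z or ((X or not Z) or (X iff Z))): β-rule — branch into T Z  //  T ((X or not Z) or (X iff Z)).
          branch 2.2.1 (add T Z):
            F (X and Y): β-rule — branch into F X  //  F Y.
              branch 2.2.1.1 (add F X):
                ○ open, literals {X=F, Z=T}.
              branch 2.2.1.2 (add F Y):
                ○ open, literals {Y=F, Z=T}.
          branch 2.2.2 (add T ((X or not Z) or (X iff Z))):
            F (X and Y): β-rule — branch into F X  //  F Y.
              branch 2.2.2.1 (add F X):
                T ((X or not Z) or (X iff Z)): β-rule — branch into T (X or not Z)  //  T (X iff Z).
                  branch 2.2.2.1.1 (add T (X or not Z)):
                    T (X or not Z): β-rule — branch into T X  //  T not Z.
                      branch 2.2.2.1.1.1 (add T X):
                        × closes — contains both X and not X.
                      branch 2.2.2.1.1.2 (add T not Z):
                        ○ open, literals {X=F, Z=F}.
                  branch 2.2.2.1.2 (add T (X iff Z)):
                    T (X iff Z): β-rule — branch into T X, T Z  //  F X, F Z.
                      branch 2.2.2.1.2.1 (add T X, T Z):
                        × closes — contains both X and not X.
                      branch 2.2.2.1.2.2 (add F X, F Z):
                        ○ open, literals {X=F, Z=F}.
              branch 2.2.2.2 (add F Y):
                T ((X or not Z) or (X iff Z)): β-rule — branch into T (X or not Z)  //  T (X iff Z).
                  branch 2.2.2.2.1 (add T (X or not Z)):
                    T (X or not Z): β-rule — branch into T X  //  T not Z.
                      branch 2.2.2.2.1.1 (add T X):
                        ○ open, literals {X=T, Y=F}.
                      branch 2.2.2.2.1.2 (add T not Z):
                        ○ open, literals {Y=F, Z=F}.
                  branch 2.2.2.2.2 (add T (X iff Z)):
                    T (X iff Z): β-rule — branch into T X, T Z  //  F X, F Z.
                      branch 2.2.2.2.2.1 (add T X, T Z):
                        ○ open, literals {X=T, Y=F, Z=T}.
                      branch 2.2.2.2.2.2 (add F X, F Z):
                        ○ open, literals {X=F, Y=F, Z=F}.
8 branches closed, 10 open.
Each open branch fixes some atoms; the unmentioned ones are free. Counting distinct full assignments: branch {X=T, Y=F} (Z) contributes 2 new; branch {X=F, Z=T} (Y) contributes 2 new; branch {X=F, Z=T} (Y) contributes 0 new; branch {Y=F, Z=T} (X) contributes 0 new; branch {X=F, Z=F} (Y) contributes 2 new; branch {X=F, Z=F} (Y) contributes 0 new; branch {X=T, Y=F} (Z) contributes 0 new; branch {Y=F, Z=F} (X) contributes 0 new; branch {X=T, Y=F, Z=T} (none free) contributes 0 new; branch {X=F, Y=F, Z=F} (none free) contributes 0 new. Total: 6.

6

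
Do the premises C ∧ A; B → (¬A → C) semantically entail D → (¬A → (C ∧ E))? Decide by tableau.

Initial set: {T (C ∧ A); T (B → (¬A → C)); F (D → (¬A → (C ∧ E)))}.
T (C ∧ A): α-rule — add T C, T A.
F (D → (¬A → (C ∧ E))): α-rule — add T D, F (¬A → (C ∧ E)).
F (¬A → (C ∧ E)): α-rule — add T ¬A, F (C ∧ E).
× closes — contains both A and ¬A.
All 1 branch closes.
Every branch closed, so the premises entail the conclusion.

Yes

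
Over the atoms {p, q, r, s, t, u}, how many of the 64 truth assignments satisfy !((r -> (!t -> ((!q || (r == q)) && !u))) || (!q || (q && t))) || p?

34

Initial set: {(!((r -> (!t -> ((!q || (r == q)) && !u))) || (!q || (q && t))) || p)}.
(!((r -> (!t -> ((!q || (r == q)) && !u))) || (!q || (q && t))) || p): β-rule — branch into !((r -> (!t -> ((!q || (r == q)) && !u))) || (!q || (q && t)))  //  p.
  branch 1 (add !((r -> (!t -> ((!q || (r == q)) && !u))) || (!q || (q && t)))):
    !((r -> (!t -> ((!q || (r == q)) && !u))) || (!q || (q && t))): α-rule — add !(r -> (!t -> ((!q || (r == q)) && !u))), !(!q || (q && t)).
    !(r -> (!t -> ((!q || (r == q)) && !u))): α-rule — add r, !(!t -> ((!q || (r == q)) && !u)).
    !(!q || (q && t)): α-rule — add !!q, !(q && t).
    !(!t -> ((!q || (r == q)) && !u)): α-rule — add !t, !((!q || (r == q)) && !u).
    !(q && t): β-rule — branch into !q  //  !t.
      branch 1.1 (add !q):
        × closes — contains both q and !q.
      branch 1.2 (add !t):
        !((!q || (r == q)) && !u): β-rule — branch into !(!q || (r == q))  //  !!u.
          branch 1.2.1 (add !(!q || (r == q))):
            !(!q || (r == q)): α-rule — add !!q, !(r == q).
            !(r == q): β-rule — branch into r, !q  //  !r, q.
              branch 1.2.1.1 (add r, !q):
                × closes — contains both q and !q.
              branch 1.2.1.2 (add !r, q):
                × closes — contains both r and !r.
          branch 1.2.2 (add !!u):
            ○ open, literals {q=T, r=T, t=F, u=T}.
  branch 2 (add p):
    ○ open, literals {p=T}.
3 branches closed, 2 open.
Each open branch fixes some atoms; the unmentioned ones are free. Counting distinct full assignments: branch {q=T, r=T, t=F, u=T} (p, s) contributes 4 new; branch {p=T} (q, r, s, t, u) contributes 30 new. Total: 34.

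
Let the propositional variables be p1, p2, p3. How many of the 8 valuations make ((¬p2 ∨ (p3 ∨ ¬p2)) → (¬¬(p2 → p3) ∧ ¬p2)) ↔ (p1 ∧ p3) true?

2

Initial set: {T (((¬p2 ∨ (p3 ∨ ¬p2)) → (¬¬(p2 → p3) ∧ ¬p2)) ↔ (p1 ∧ p3))}.
T (((¬p2 ∨ (p3 ∨ ¬p2)) → (¬¬(p2 → p3) ∧ ¬p2)) ↔ (p1 ∧ p3)): β-rule — branch into T ((¬p2 ∨ (p3 ∨ ¬p2)) → (¬¬(p2 → p3) ∧ ¬p2)), T (p1 ∧ p3)  //  F ((¬p2 ∨ (p3 ∨ ¬p2)) → (¬¬(p2 → p3) ∧ ¬p2)), F (p1 ∧ p3).
  branch 1 (add T ((¬p2 ∨ (p3 ∨ ¬p2)) → (¬¬(p2 → p3) ∧ ¬p2)), T (p1 ∧ p3)):
    T (p1 ∧ p3): α-rule — add T p1, T p3.
    T ((¬p2 ∨ (p3 ∨ ¬p2)) → (¬¬(p2 → p3) ∧ ¬p2)): β-rule — branch into F (¬p2 ∨ (p3 ∨ ¬p2))  //  T (¬¬(p2 → p3) ∧ ¬p2).
      branch 1.1 (add F (¬p2 ∨ (p3 ∨ ¬p2))):
        F (¬p2 ∨ (p3 ∨ ¬p2)): α-rule — add F ¬p2, F (p3 ∨ ¬p2).
        F (p3 ∨ ¬p2): α-rule — add F p3, F ¬p2.
        × closes — contains both p3 and ¬p3.
      branch 1.2 (add T (¬¬(p2 → p3) ∧ ¬p2)):
        T (¬¬(p2 → p3) ∧ ¬p2): α-rule — add T ¬¬(p2 → p3), T ¬p2.
        T ¬¬(p2 → p3): drop double negation, giving T (p2 → p3).
        T (p2 → p3): β-rule — branch into F p2  //  T p3.
          branch 1.2.1 (add F p2):
            ○ open, literals {p1=1, p2=0, p3=1}.
          branch 1.2.2 (add T p3):
            ○ open, literals {p1=1, p2=0, p3=1}.
  branch 2 (add F ((¬p2 ∨ (p3 ∨ ¬p2)) → (¬¬(p2 → p3) ∧ ¬p2)), F (p1 ∧ p3)):
    F ((¬p2 ∨ (p3 ∨ ¬p2)) → (¬¬(p2 → p3) ∧ ¬p2)): α-rule — add T (¬p2 ∨ (p3 ∨ ¬p2)), F (¬¬(p2 → p3) ∧ ¬p2).
    F (p1 ∧ p3): β-rule — branch into F p1  //  F p3.
      branch 2.1 (add F p1):
        T (¬p2 ∨ (p3 ∨ ¬p2)): β-rule — branch into T ¬p2  //  T (p3 ∨ ¬p2).
          branch 2.1.1 (add T ¬p2):
            F (¬¬(p2 → p3) ∧ ¬p2): β-rule — branch into F ¬¬(p2 → p3)  //  F ¬p2.
              branch 2.1.1.1 (add F ¬¬(p2 → p3)):
                F ¬¬(p2 → p3): drop double negation, giving F (p2 → p3).
                F (p2 → p3): α-rule — add T p2, F p3.
                × closes — contains both p2 and ¬p2.
              branch 2.1.1.2 (add F ¬p2):
                × closes — contains both p2 and ¬p2.
          branch 2.1.2 (add T (p3 ∨ ¬p2)):
            F (¬¬(p2 → p3) ∧ ¬p2): β-rule — branch into F ¬¬(p2 → p3)  //  F ¬p2.
              branch 2.1.2.1 (add F ¬¬(p2 → p3)):
                F ¬¬(p2 → p3): drop double negation, giving F (p2 → p3).
                F (p2 → p3): α-rule — add T p2, F p3.
                T (p3 ∨ ¬p2): β-rule — branch into T p3  //  T ¬p2.
                  branch 2.1.2.1.1 (add T p3):
                    × closes — contains both p3 and ¬p3.
                  branch 2.1.2.1.2 (add T ¬p2):
                    × closes — contains both p2 and ¬p2.
              branch 2.1.2.2 (add F ¬p2):
                T (p3 ∨ ¬p2): β-rule — branch into T p3  //  T ¬p2.
                  branch 2.1.2.2.1 (add T p3):
                    ○ open, literals {p1=0, p2=1, p3=1}.
                  branch 2.1.2.2.2 (add T ¬p2):
                    × closes — contains both p2 and ¬p2.
      branch 2.2 (add F p3):
        T (¬p2 ∨ (p3 ∨ ¬p2)): β-rule — branch into T ¬p2  //  T (p3 ∨ ¬p2).
          branch 2.2.1 (add T ¬p2):
            F (¬¬(p2 → p3) ∧ ¬p2): β-rule — branch into F ¬¬(p2 → p3)  //  F ¬p2.
              branch 2.2.1.1 (add F ¬¬(p2 → p3)):
                F ¬¬(p2 → p3): drop double negation, giving F (p2 → p3).
                F (p2 → p3): α-rule — add T p2, F p3.
                × closes — contains both p2 and ¬p2.
              branch 2.2.1.2 (add F ¬p2):
                × closes — contains both p2 and ¬p2.
          branch 2.2.2 (add T (p3 ∨ ¬p2)):
            F (¬¬(p2 → p3) ∧ ¬p2): β-rule — branch into F ¬¬(p2 → p3)  //  F ¬p2.
              branch 2.2.2.1 (add F ¬¬(p2 → p3)):
                F ¬¬(p2 → p3): drop double negation, giving F (p2 → p3).
                F (p2 → p3): α-rule — add T p2, F p3.
                T (p3 ∨ ¬p2): β-rule — branch into T p3  //  T ¬p2.
                  branch 2.2.2.1.1 (add T p3):
                    × closes — contains both p3 and ¬p3.
                  branch 2.2.2.1.2 (add T ¬p2):
                    × closes — contains both p2 and ¬p2.
              branch 2.2.2.2 (add F ¬p2):
                T (p3 ∨ ¬p2): β-rule — branch into T p3  //  T ¬p2.
                  branch 2.2.2.2.1 (add T p3):
                    × closes — contains both p3 and ¬p3.
                  branch 2.2.2.2.2 (add T ¬p2):
                    × closes — contains both p2 and ¬p2.
12 branches closed, 3 open.
Each open branch fixes some atoms; the unmentioned ones are free. Counting distinct full assignments: branch {p1=1, p2=0, p3=1} (none free) contributes 1 new; branch {p1=1, p2=0, p3=1} (none free) contributes 0 new; branch {p1=0, p2=1, p3=1} (none free) contributes 1 new. Total: 2.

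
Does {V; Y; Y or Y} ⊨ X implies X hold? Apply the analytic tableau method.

Yes

Initial set: {V; Y; (Y or Y); not (X implies X)}.
not (X implies X): α-rule — add X, not X.
× closes — contains both X and not X.
All 1 branch closes.
Every branch closed, so the premises entail the conclusion.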